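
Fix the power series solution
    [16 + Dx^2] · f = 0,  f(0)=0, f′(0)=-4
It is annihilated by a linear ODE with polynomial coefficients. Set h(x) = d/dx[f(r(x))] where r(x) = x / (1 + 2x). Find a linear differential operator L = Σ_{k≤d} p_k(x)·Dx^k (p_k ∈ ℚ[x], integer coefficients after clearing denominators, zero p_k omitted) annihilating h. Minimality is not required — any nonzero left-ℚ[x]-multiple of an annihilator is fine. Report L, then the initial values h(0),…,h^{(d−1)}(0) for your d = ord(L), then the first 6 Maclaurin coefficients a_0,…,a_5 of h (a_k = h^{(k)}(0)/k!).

L = (40 + 96·x + 96·x^2) + (12 + 72·x + 144·x^2 + 96·x^3)·Dx + (1 + 8·x + 24·x^2 + 32·x^3 + 16·x^4)·Dx^2  (order 2).
h: a_k = -4, 16, -16, -128, 2752/3, -3840, …
ICs: h(0) = -4, h′(0) = 16.

f: a_k = 0, -4, 0, 32/3, 0, -128/15, …
h₀=f(r): pull back L_f along r ⇒ L₀.
Derive L from L₀ (diff closure).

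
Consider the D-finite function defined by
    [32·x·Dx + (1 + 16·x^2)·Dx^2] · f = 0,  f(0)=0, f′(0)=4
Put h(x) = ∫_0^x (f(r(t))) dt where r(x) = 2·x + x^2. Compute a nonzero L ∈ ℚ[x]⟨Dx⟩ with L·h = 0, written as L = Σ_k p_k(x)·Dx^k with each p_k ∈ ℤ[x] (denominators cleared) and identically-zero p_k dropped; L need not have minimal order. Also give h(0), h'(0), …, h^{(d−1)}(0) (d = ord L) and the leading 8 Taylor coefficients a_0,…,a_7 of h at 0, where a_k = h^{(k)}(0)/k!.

L = (-1 + 128·x + 256·x^2 + 192·x^3 + 48·x^4)·Dx^2 + (1 + x + 64·x^2 + 128·x^3 + 80·x^4 + 16·x^5)·Dx^3  (order 3).
h: a_k = 0, 0, 4, 4/3, -128/3, -256/5, 16064/15, 49088/21, …
ICs: h(0) = 0, h′(0) = 0, h′′(0) = 8.

f: a_k = 0, 4, 0, -64/3, 0, 1024/5, 0, -16384/7, …
Substitute x→r, Dx→(1/r')Dx; clear ⇒ L₀.
Integrate: L := L₀·Dx.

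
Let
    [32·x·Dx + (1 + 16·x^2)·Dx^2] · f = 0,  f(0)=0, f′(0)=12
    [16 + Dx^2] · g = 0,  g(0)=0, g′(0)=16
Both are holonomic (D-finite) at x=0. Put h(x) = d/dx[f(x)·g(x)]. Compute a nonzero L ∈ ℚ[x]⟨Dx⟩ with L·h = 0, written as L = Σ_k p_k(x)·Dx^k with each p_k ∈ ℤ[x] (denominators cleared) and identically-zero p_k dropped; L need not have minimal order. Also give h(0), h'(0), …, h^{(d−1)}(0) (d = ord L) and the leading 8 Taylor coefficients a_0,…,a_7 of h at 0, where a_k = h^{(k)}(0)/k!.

f: a_k = 0, 12, 0, -64, 0, 3072/5, 0, -49152/7, …
g: a_k = 0, 16, 0, -128/3, 0, 512/15, 0, -4096/315, …
Sym-product of L_f,L_g gives L₀ (≤ ord 4).
h₀' ⇒ L via d/dx closure of L₀.
L = (14080 + 602112·x^2 + 15106048·x^4 + 50331648·x^6 + 100663296·x^8 + 268435456·x^10 + 2147483648·x^12) + (8704·x + 581632·x^3 + 9175040·x^5 + 41943040·x^7 + 167772160·x^9 + 536870912·x^11)·Dx + (960 + 43520·x^2 + 1093632·x^4 + 4849664·x^6 + 16777216·x^8 + 67108864·x^10 + 268435456·x^12)·Dx^2 + (544·x + 36352·x^3 + 573440·x^5 + 2621440·x^7 + 10485760·x^9 + 33554432·x^11)·Dx^3 + (5 + 368·x^2 + 9344·x^4 + 106496·x^6 + 655360·x^8 + 3145728·x^10 + 8388608·x^12)·Dx^4  (order 4).
h: a_k = 0, 384, 0, -6144, 0, 77824, 0, -5636096/5, …
ICs: h(0) = 0, h′(0) = 384, h′′(0) = 0, h′′′(0) = -36864.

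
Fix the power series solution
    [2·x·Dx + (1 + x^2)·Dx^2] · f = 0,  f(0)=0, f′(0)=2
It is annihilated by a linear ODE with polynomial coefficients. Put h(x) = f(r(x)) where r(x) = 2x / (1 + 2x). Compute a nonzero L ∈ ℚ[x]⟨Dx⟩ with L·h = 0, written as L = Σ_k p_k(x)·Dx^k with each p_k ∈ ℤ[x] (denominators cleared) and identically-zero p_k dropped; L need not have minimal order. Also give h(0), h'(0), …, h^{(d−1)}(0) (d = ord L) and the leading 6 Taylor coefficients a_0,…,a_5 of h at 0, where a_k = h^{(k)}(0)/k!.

L = (4 + 16·x)·Dx + (1 + 4·x + 8·x^2)·Dx^2  (order 2).
h: a_k = 0, 4, -8, 32/3, 0, -256/5, …
ICs: h(0) = 0, h′(0) = 4.

f: a_k = 0, 2, 0, -2/3, 0, 2/5, …
Change of var in L_f (x↦r) gives L₀.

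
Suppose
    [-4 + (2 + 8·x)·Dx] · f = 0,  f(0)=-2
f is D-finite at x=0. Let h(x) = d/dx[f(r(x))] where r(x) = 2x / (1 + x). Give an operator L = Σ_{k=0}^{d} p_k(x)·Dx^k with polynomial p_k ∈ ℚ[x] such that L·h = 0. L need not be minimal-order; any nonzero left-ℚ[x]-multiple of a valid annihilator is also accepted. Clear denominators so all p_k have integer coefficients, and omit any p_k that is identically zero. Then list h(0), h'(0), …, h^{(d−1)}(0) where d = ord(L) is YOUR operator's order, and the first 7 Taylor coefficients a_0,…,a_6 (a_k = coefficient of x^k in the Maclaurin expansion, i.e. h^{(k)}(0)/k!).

L = (-6 - 18·x) + (-1 - 10·x - 9·x^2)·Dx  (order 1).
h: a_k = -8, 48, -312, 2272, -17640, 141840, -1165080, …
ICs: h(0) = -8.

f: a_k = -2, -4, 4, -8, 20, -56, 168, …
f∘r: x↦r, Dx↦Dx/r' in L_f ⇒ L₀.
h=h₀': d/dx-closure on L₀ ⇒ L.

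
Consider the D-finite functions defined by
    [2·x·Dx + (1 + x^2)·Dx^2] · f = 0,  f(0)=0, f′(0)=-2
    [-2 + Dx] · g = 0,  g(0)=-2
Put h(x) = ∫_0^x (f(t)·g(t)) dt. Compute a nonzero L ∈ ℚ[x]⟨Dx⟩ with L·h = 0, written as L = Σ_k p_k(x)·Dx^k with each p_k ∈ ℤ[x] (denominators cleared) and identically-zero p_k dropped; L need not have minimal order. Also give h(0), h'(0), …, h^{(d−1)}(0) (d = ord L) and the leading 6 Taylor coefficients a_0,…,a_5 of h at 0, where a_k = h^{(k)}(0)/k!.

f: a_k = 0, -2, 0, 2/3, 0, -2/5, …
g: a_k = -2, -4, -4, -8/3, -4/3, -8/15, …
Product ⇒ symmetric product L₀, ord ≤ 2.
∫: right-multiply L₀ by Dx.
L = (4 - 4·x + 4·x^2)·Dx + (-4 + 2·x - 4·x^2)·Dx^2 + (1 + x^2)·Dx^3  (order 3).
h: a_k = 0, 0, 2, 8/3, 5/3, 8/15, …
ICs: h(0) = 0, h′(0) = 0, h′′(0) = 4.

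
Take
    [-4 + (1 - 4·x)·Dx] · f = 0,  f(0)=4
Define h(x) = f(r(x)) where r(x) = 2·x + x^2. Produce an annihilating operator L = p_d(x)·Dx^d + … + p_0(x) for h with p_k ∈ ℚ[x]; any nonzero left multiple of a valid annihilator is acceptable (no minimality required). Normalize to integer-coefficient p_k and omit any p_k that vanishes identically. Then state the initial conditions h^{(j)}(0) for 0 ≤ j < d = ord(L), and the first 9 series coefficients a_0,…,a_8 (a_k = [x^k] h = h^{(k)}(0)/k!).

L = (8 + 8·x) + (-1 + 8·x + 4·x^2)·Dx  (order 1).
h: a_k = 4, 32, 272, 2304, 19520, 165376, 1401088, 11870208, 100566016, …
ICs: h(0) = 4.

f: a_k = 4, 16, 64, 256, 1024, 4096, 16384, 65536, 262144, …
f∘r: x↦r, Dx↦Dx/r' in L_f ⇒ L₀.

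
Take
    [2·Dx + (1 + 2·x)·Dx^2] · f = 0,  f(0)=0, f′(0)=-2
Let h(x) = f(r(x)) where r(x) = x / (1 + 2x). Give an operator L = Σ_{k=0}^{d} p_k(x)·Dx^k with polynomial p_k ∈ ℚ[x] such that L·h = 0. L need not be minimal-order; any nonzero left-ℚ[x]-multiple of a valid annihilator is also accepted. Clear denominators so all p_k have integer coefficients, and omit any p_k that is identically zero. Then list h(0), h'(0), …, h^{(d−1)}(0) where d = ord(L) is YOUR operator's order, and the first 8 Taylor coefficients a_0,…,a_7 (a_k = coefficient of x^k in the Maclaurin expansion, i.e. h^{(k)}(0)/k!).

L = (6 + 16·x)·Dx + (1 + 6·x + 8·x^2)·Dx^2  (order 2).
h: a_k = 0, -2, 6, -56/3, 60, -992/5, 672, -16256/7, …
ICs: h(0) = 0, h′(0) = -2.

f: a_k = 0, -2, 2, -8/3, 4, -32/5, 32/3, -128/7, …
h₀=f(r): pull back L_f along r ⇒ L₀.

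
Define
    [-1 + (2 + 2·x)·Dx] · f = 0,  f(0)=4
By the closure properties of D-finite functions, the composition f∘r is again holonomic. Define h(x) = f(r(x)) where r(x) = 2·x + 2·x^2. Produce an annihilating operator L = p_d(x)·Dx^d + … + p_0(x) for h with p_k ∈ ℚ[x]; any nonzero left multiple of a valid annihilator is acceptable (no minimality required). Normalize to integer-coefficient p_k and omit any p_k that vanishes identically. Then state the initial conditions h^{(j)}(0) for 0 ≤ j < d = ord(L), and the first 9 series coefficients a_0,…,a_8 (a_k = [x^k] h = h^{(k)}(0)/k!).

L = (-1 - 2·x) + (1 + 2·x + 2·x^2)·Dx  (order 1).
h: a_k = 4, 4, 2, -2, 3/2, -1/2, -3/4, 7/4, -61/32, …
ICs: h(0) = 4.

f: a_k = 4, 2, -1/2, 1/4, -5/32, 7/64, -21/256, 33/512, -429/8192, …
h₀=f(r): pull back L_f along r ⇒ L₀.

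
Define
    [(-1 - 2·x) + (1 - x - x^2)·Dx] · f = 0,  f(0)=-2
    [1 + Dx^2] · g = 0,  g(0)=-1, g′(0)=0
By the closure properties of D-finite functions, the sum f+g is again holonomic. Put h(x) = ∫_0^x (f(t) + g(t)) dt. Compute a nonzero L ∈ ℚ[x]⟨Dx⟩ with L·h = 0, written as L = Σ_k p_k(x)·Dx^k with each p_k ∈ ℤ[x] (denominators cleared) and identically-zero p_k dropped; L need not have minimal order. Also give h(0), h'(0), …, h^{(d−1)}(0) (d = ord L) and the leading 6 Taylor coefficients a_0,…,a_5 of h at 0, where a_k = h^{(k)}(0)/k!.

f: a_k = -2, -2, -4, -6, -10, -16, …
g: a_k = -1, 0, 1/2, 0, -1/24, 0, …
L₀ := lclm(L_f,L_g); ord L₀ ≤ 1+2.
h=∫h₀ ⇒ L = L₀·Dx.
L = (19 + 48·x + 31·x^2 + 24·x^3 + 5·x^4 + 2·x^5)·Dx + (-5 + x + 4·x^2 + 7·x^3 + 6·x^4 + 3·x^5 + x^6)·Dx^2 + (19 + 48·x + 31·x^2 + 24·x^3 + 5·x^4 + 2·x^5)·Dx^3 + (-5 + x + 4·x^2 + 7·x^3 + 6·x^4 + 3·x^5 + x^6)·Dx^4  (order 4).
h: a_k = 0, -3, -1, -7/6, -3/2, -241/120, …
ICs: h(0) = 0, h′(0) = -3, h′′(0) = -2, h′′′(0) = -7.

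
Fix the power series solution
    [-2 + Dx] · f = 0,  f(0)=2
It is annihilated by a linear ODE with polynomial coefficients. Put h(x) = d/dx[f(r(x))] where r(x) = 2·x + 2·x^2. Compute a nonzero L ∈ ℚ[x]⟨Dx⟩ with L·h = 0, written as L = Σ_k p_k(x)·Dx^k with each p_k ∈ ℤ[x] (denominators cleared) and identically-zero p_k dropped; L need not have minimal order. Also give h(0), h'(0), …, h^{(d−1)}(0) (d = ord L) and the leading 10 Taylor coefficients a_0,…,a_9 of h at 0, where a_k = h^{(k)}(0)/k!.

L = (6 + 16·x + 16·x^2) + (-1 - 2·x)·Dx  (order 1).
h: a_k = 8, 48, 160, 1216/3, 832, 22144/15, 104192/45, 23040/7, 1351936/315, 14738944/2835, …
ICs: h(0) = 8.

f: a_k = 2, 4, 4, 8/3, 4/3, 8/15, 8/45, 16/315, 4/315, 8/2835, …
Substitute x→r, Dx→(1/r')Dx; clear ⇒ L₀.
Differentiate: ansatz ord ≤ ord L₀ ⇒ L.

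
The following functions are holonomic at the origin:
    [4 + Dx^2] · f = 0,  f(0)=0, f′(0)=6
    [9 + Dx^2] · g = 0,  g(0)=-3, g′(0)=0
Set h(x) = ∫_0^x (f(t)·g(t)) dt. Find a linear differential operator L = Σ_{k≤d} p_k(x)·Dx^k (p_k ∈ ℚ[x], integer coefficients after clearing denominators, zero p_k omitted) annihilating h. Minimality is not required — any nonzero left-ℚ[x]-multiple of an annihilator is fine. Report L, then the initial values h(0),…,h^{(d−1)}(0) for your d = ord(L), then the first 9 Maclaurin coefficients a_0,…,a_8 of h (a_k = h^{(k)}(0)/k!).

L = 25·Dx + 26·Dx^3 + Dx^5  (order 5).
h: a_k = 0, 0, -9, 0, 93/4, 0, -781/40, 0, 19531/2240, …
ICs: h(0) = 0, h′(0) = 0, h′′(0) = -18, h′′′(0) = 0, h′′′′(0) = 558.

f: a_k = 0, 6, 0, -4, 0, 4/5, 0, -8/105, 0, …
g: a_k = -3, 0, 27/2, 0, -81/8, 0, 243/80, 0, -2187/4480, …
L₀ := L_f ⊗_s L_g (sym. prod.), ord ≤ 4.
∫: right-multiply L₀ by Dx.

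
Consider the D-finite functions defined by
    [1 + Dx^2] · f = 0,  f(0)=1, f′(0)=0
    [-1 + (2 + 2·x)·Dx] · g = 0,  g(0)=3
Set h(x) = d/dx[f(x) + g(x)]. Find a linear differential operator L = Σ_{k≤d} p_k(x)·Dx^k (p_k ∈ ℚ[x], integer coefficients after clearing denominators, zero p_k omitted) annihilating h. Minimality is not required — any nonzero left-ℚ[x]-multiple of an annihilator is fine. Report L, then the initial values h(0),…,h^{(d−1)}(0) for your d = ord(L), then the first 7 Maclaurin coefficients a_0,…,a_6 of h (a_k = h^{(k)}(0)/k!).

L = (-19 - 8·x - 4·x^2) + (-14 - 30·x - 24·x^2 - 8·x^3)·Dx + (-19 - 8·x - 4·x^2)·Dx^2 + (-14 - 30·x - 24·x^2 - 8·x^3)·Dx^3  (order 3).
h: a_k = 3/2, -7/4, 9/16, -29/96, 105/256, -2899/7680, 693/2048, …
ICs: h(0) = 3/2, h′(0) = -7/4, h′′(0) = 9/8.

f: a_k = 1, 0, -1/2, 0, 1/24, 0, -1/720, …
g: a_k = 3, 3/2, -3/8, 3/16, -15/128, 21/256, -63/1024, …
Sum ⇒ L₀ = lclm(L_f,L_g) in ℚ(x)⟨Dx⟩.
h₀' ⇒ L via d/dx closure of L₀.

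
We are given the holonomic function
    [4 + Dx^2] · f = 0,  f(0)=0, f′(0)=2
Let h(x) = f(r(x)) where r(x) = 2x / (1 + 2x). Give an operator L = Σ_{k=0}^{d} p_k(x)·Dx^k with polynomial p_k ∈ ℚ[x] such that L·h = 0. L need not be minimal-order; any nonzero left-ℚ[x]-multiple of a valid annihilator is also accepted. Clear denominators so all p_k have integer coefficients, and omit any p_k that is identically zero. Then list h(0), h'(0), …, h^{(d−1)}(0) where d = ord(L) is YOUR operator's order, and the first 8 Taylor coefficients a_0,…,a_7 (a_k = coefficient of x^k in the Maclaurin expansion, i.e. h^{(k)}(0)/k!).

L = 16 + (4 + 24·x + 48·x^2 + 32·x^3)·Dx + (1 + 8·x + 24·x^2 + 32·x^3 + 16·x^4)·Dx^2  (order 2).
h: a_k = 0, 4, -8, 16/3, 32, -2752/15, 640, -565504/315, …
ICs: h(0) = 0, h′(0) = 4.

f: a_k = 0, 2, 0, -4/3, 0, 4/15, 0, -8/315, …
Substitute x→r, Dx→(1/r')Dx; clear ⇒ L₀.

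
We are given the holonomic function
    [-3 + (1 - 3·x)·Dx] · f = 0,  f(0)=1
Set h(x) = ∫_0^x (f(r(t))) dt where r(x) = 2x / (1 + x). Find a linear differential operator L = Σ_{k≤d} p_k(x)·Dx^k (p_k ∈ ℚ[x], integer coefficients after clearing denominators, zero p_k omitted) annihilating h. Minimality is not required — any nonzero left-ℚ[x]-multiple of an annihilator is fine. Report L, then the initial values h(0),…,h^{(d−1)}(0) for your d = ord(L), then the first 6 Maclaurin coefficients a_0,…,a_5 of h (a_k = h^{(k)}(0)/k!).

L = 6·Dx + (-1 + 4·x + 5·x^2)·Dx^2  (order 2).
h: a_k = 0, 1, 3, 10, 75/2, 150, …
ICs: h(0) = 0, h′(0) = 1.

f: a_k = 1, 3, 9, 27, 81, 243, …
f∘r: x↦r, Dx↦Dx/r' in L_f ⇒ L₀.
∫: right-multiply L₀ by Dx.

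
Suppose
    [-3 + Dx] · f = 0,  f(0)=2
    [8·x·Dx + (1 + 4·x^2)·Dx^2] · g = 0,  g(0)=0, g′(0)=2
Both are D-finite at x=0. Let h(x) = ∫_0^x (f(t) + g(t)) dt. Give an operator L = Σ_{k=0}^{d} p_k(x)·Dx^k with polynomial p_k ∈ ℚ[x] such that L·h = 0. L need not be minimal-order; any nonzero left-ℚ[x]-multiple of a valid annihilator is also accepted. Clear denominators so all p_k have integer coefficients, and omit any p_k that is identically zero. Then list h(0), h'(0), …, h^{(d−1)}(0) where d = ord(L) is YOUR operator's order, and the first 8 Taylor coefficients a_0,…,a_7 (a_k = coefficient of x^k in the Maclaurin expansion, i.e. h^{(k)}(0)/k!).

f: a_k = 2, 6, 9, 9, 27/4, 81/20, 81/40, 243/280, …
g: a_k = 0, 2, 0, -8/3, 0, 32/5, 0, -128/7, …
h₀=f+g: left-lcm gives L₀, ord ≤ 3.
h=∫₀ˣh₀: take L = L₀·Dx.
L = (24 - 72·x - 288·x^2 - 288·x^3)·Dx^2 + (-17 + 24·x^2 - 144·x^4)·Dx^3 + (3 + 8·x + 24·x^2 + 32·x^3 + 48·x^4)·Dx^4  (order 4).
h: a_k = 0, 2, 4, 3, 19/12, 27/20, 209/120, 81/280, …
ICs: h(0) = 0, h′(0) = 2, h′′(0) = 8, h′′′(0) = 18.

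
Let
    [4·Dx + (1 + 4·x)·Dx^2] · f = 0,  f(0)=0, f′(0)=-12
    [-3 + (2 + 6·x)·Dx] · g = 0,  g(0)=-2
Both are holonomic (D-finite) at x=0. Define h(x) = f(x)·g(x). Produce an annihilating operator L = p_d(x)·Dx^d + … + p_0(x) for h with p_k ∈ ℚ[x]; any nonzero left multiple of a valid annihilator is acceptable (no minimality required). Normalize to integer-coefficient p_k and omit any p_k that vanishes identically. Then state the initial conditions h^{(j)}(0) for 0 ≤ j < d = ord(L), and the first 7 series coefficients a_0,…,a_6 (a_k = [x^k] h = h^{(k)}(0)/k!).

L = (3 + 36·x) + (4 + 12·x)·Dx + (4 + 40·x + 132·x^2 + 144·x^3)·Dx^2  (order 2).
h: a_k = 0, 24, -12, 29, -195/2, 28149/80, -206953/160, …
ICs: h(0) = 0, h′(0) = 24.

f: a_k = 0, -12, 24, -64, 192, -3072/5, 2048, …
g: a_k = -2, -3, 9/4, -27/8, 405/64, -1701/128, 15309/512, …
h₀=f·g: eliminate ⇒ L₀, order ≤ 2·1.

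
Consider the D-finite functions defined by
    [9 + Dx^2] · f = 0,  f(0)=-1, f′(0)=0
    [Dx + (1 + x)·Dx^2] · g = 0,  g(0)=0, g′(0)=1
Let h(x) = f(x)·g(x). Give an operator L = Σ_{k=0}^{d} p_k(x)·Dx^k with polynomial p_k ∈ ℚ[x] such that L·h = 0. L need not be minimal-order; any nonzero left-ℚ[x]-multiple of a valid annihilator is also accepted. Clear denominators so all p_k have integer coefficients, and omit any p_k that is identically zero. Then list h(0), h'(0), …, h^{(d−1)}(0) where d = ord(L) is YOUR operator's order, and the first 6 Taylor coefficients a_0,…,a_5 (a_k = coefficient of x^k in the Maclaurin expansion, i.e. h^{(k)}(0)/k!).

f: a_k = -1, 0, 9/2, 0, -27/8, 0, …
g: a_k = 0, 1, -1/2, 1/3, -1/4, 1/5, …
h₀=f·g: eliminate ⇒ L₀, order ≤ 2·2.
L = (2493 + 10854·x + 17091·x^2 + 11664·x^3 + 2916·x^4) + (612 + 1908·x + 1944·x^2 + 648·x^3)·Dx + (592 + 2484·x + 3834·x^2 + 2592·x^3 + 648·x^4)·Dx^2 + (68 + 212·x + 216·x^2 + 72·x^3)·Dx^3 + (35 + 142·x + 215·x^2 + 144·x^3 + 36·x^4)·Dx^4  (order 4).
h: a_k = 0, -1, 1/2, 25/6, -2, -83/40, …
ICs: h(0) = 0, h′(0) = -1, h′′(0) = 1, h′′′(0) = 25.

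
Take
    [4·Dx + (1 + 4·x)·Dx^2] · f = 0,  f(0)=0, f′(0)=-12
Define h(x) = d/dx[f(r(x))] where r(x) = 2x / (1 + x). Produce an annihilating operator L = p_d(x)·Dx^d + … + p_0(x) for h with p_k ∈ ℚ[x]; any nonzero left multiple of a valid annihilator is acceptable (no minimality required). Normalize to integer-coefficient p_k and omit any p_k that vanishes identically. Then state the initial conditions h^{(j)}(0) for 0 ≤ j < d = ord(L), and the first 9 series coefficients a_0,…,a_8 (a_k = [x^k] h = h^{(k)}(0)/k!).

f: a_k = 0, -12, 24, -64, 192, -3072/5, 2048, -49152/7, 24576, …
f∘r: x↦r, Dx↦Dx/r' in L_f ⇒ L₀.
h₀' ⇒ L via d/dx closure of L₀.
L = (10 + 18·x) + (1 + 10·x + 9·x^2)·Dx  (order 1).
h: a_k = -24, 240, -2184, 19680, -177144, 1594320, -14348904, 129140160, -1162261464, …
ICs: h(0) = -24.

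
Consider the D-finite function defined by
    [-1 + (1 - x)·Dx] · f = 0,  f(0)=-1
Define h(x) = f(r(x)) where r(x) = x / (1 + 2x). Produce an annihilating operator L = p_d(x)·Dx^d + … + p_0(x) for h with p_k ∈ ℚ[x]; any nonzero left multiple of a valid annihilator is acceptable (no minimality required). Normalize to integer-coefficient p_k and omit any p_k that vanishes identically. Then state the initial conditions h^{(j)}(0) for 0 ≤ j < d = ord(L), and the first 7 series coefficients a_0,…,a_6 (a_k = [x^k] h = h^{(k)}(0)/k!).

f: a_k = -1, -1, -1, -1, -1, -1, -1, …
f∘r: x↦r, Dx↦Dx/r' in L_f ⇒ L₀.
L = -1 + (1 + 3·x + 2·x^2)·Dx  (order 1).
h: a_k = -1, -1, 1, -1, 1, -1, 1, …
ICs: h(0) = -1.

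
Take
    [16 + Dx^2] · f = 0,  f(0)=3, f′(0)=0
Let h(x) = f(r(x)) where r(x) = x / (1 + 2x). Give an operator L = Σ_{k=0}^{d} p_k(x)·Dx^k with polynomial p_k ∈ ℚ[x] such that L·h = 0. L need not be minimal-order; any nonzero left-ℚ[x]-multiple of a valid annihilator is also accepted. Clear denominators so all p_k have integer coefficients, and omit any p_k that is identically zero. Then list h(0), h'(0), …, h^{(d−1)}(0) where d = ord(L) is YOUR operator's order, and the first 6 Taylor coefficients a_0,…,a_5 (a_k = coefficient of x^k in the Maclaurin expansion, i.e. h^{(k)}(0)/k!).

f: a_k = 3, 0, -24, 0, 32, 0, …
f∘r: x↦r, Dx↦Dx/r' in L_f ⇒ L₀.
L = 16 + (4 + 24·x + 48·x^2 + 32·x^3)·Dx + (1 + 8·x + 24·x^2 + 32·x^3 + 16·x^4)·Dx^2  (order 2).
h: a_k = 3, 0, -24, 96, -256, 512, …
ICs: h(0) = 3, h′(0) = 0.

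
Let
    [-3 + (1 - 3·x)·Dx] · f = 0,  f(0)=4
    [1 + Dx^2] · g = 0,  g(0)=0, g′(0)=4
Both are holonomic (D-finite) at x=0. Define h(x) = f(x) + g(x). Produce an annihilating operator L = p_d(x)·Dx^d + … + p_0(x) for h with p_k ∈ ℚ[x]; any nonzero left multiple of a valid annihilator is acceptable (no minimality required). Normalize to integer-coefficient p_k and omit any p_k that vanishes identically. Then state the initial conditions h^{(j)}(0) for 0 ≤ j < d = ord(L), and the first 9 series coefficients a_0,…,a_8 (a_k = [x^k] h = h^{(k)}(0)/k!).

f: a_k = 4, 12, 36, 108, 324, 972, 2916, 8748, 26244, …
g: a_k = 0, 4, 0, -2/3, 0, 1/30, 0, -1/1260, 0, …
h₀=f+g: left-lcm gives L₀, ord ≤ 3.
L = (165 - 18·x + 27·x^2) + (-19 + 63·x - 27·x^2 + 27·x^3)·Dx + (165 - 18·x + 27·x^2)·Dx^2 + (-19 + 63·x - 27·x^2 + 27·x^3)·Dx^3  (order 3).
h: a_k = 4, 16, 36, 322/3, 324, 29161/30, 2916, 11022479/1260, 26244, …
ICs: h(0) = 4, h′(0) = 16, h′′(0) = 72.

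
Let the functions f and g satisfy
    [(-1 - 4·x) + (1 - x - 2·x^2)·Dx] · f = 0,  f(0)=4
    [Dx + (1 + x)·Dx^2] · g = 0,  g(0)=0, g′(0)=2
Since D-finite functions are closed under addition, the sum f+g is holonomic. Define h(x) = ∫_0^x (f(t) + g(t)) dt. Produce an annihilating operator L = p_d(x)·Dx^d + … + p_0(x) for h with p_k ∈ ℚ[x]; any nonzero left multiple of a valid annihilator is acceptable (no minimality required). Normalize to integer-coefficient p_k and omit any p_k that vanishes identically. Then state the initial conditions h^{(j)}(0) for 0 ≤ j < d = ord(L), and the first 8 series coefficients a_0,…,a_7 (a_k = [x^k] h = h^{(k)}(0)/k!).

f: a_k = 4, 4, 12, 20, 44, 84, 172, 340, …
g: a_k = 0, 2, -1, 2/3, -1/2, 2/5, -1/3, 2/7, …
h₀=f+g: left-lcm gives L₀, ord ≤ 3.
∫: right-multiply L₀ by Dx.
L = (42 + 144·x + 144·x^2 + 96·x^3)·Dx^2 + (28 + 172·x + 312·x^2 + 328·x^3 + 160·x^4)·Dx^3 + (-7 - 14·x + 5·x^2 + 56·x^3 + 76·x^4 + 32·x^5)·Dx^4  (order 4).
h: a_k = 0, 4, 3, 11/3, 31/6, 87/10, 211/15, 515/21, …
ICs: h(0) = 0, h′(0) = 4, h′′(0) = 6, h′′′(0) = 22.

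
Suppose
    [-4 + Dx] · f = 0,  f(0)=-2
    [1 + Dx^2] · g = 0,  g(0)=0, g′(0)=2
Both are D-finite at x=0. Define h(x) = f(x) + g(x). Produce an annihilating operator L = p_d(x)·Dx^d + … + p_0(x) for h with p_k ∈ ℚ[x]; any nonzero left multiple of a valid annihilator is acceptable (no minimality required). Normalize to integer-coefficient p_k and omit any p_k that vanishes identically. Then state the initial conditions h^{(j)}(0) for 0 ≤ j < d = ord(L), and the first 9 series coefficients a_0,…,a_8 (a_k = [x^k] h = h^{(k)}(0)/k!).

f: a_k = -2, -8, -16, -64/3, -64/3, -256/15, -512/45, -2048/315, -1024/315, …
g: a_k = 0, 2, 0, -1/3, 0, 1/60, 0, -1/2520, 0, …
f+g: L₀ = lclm(L_f,L_g), ord ≤ 1+2.
L = -4 + Dx - 4·Dx^2 + Dx^3  (order 3).
h: a_k = -2, -6, -16, -65/3, -64/3, -341/20, -512/45, -3277/504, -1024/315, …
ICs: h(0) = -2, h′(0) = -6, h′′(0) = -32.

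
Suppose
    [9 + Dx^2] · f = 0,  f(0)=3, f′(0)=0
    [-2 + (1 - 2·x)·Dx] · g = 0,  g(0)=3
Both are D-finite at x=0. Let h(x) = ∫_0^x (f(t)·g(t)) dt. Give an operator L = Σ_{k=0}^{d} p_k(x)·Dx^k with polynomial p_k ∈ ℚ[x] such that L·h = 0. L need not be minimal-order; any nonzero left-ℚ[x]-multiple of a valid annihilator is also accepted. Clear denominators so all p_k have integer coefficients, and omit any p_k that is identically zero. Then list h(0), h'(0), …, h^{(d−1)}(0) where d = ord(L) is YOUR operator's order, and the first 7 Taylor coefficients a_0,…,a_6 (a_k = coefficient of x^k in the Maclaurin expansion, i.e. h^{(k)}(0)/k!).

L = (-9 + 18·x)·Dx + 4·Dx^2 + (-1 + 2·x)·Dx^3  (order 3).
h: a_k = 0, 9, 9, -3/2, -9/4, 99/40, 33/8, …
ICs: h(0) = 0, h′(0) = 9, h′′(0) = 18.

f: a_k = 3, 0, -27/2, 0, 81/8, 0, -243/80, …
g: a_k = 3, 6, 12, 24, 48, 96, 192, …
Sym-product of L_f,L_g gives L₀ (≤ ord 2).
∫: right-multiply L₀ by Dx.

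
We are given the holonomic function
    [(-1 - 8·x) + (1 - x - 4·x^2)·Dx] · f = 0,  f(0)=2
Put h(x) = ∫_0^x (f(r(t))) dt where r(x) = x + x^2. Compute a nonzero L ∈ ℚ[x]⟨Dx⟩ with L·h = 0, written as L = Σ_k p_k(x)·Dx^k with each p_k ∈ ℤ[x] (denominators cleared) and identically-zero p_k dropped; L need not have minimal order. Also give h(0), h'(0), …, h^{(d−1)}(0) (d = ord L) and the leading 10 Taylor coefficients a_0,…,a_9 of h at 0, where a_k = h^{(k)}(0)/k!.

L = (1 + 10·x + 24·x^2 + 16·x^3)·Dx + (-1 + x + 5·x^2 + 8·x^3 + 4·x^4)·Dx^2  (order 2).
h: a_k = 0, 2, 1, 4, 19/2, 122/5, 208/3, 1378/7, 2293/4, 15292/9, …
ICs: h(0) = 0, h′(0) = 2.

f: a_k = 2, 2, 10, 18, 58, 130, 362, 882, 2330, 5858, …
h₀=f(r): pull back L_f along r ⇒ L₀.
h=∫h₀ ⇒ L = L₀·Dx.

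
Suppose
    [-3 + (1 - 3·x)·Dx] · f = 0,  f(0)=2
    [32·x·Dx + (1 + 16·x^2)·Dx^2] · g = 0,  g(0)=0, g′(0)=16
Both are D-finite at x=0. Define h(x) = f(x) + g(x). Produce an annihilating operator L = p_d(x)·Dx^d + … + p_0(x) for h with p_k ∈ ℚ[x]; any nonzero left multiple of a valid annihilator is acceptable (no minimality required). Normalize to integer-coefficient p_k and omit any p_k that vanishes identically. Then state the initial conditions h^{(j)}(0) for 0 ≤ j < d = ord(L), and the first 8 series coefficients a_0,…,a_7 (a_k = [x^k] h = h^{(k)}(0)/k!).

L = (-96 + 1152·x + 4608·x^2)·Dx + (43 - 96·x + 240·x^2 + 4608·x^3)·Dx^2 + (-3 - 7·x - 112·x^3 + 768·x^4)·Dx^3  (order 3).
h: a_k = 2, 22, 18, -94/3, 162, 6526/5, 1458, -34918/7, …
ICs: h(0) = 2, h′(0) = 22, h′′(0) = 36.

f: a_k = 2, 6, 18, 54, 162, 486, 1458, 4374, …
g: a_k = 0, 16, 0, -256/3, 0, 4096/5, 0, -65536/7, …
L₀ := lclm(L_f,L_g); ord L₀ ≤ 1+2.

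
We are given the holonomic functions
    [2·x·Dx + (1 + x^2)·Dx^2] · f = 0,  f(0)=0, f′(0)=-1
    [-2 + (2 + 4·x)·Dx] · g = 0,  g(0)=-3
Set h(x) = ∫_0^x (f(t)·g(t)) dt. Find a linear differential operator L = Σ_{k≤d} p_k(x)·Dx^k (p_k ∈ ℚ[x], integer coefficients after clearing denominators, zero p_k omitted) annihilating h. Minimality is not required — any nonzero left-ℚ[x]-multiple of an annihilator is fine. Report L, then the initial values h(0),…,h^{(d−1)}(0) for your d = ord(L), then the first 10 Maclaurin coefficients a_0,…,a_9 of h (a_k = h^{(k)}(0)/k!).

f: a_k = 0, -1, 0, 1/3, 0, -1/5, 0, 1/7, 0, -1/9, …
g: a_k = -3, -3, 3/2, -3/2, 15/8, -21/8, 63/16, -99/16, 1287/128, -2145/128, …
L₀ := L_f ⊗_s L_g (sym. prod.), ord ≤ 2.
Integrate: L := L₀·Dx.
L = (3 - 2·x - x^2)·Dx + (-2 - 2·x + 6·x^2 + 4·x^3)·Dx^2 + (1 + 4·x + 5·x^2 + 4·x^3 + 4·x^4)·Dx^3  (order 3).
h: a_k = 0, 0, 3/2, 1, -5/8, 1/10, -31/240, 109/280, -2263/4480, 2903/5040, …
ICs: h(0) = 0, h′(0) = 0, h′′(0) = 3.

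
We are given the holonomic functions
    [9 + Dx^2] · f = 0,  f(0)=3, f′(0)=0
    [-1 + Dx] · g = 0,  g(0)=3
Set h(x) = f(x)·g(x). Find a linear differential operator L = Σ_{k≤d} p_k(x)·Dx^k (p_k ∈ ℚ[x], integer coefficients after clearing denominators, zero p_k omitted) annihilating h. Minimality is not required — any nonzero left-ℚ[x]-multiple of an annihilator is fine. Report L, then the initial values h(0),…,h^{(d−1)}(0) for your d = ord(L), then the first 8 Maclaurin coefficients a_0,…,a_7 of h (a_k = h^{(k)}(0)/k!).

f: a_k = 3, 0, -27/2, 0, 81/8, 0, -243/80, 0, …
g: a_k = 3, 3, 3/2, 1/2, 1/8, 1/40, 1/240, 1/1680, …
Sym-product of L_f,L_g gives L₀ (≤ ord 2).
L = 10 - 2·Dx + Dx^2  (order 2).
h: a_k = 9, 9, -36, -39, 21/2, 237/10, 22/5, -307/70, …
ICs: h(0) = 9, h′(0) = 9.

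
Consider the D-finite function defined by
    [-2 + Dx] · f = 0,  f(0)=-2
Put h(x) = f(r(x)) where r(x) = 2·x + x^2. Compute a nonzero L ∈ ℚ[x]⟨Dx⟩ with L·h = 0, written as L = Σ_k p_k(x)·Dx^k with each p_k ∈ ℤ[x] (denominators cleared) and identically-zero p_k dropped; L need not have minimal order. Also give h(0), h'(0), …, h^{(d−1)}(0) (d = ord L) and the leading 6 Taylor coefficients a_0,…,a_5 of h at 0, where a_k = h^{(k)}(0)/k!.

L = (-4 - 4·x) + Dx  (order 1).
h: a_k = -2, -8, -20, -112/3, -172/3, -1136/15, …
ICs: h(0) = -2.

f: a_k = -2, -4, -4, -8/3, -4/3, -8/15, …
L₀ from L_f via x↦r, Dx↦r'^{-1}Dx.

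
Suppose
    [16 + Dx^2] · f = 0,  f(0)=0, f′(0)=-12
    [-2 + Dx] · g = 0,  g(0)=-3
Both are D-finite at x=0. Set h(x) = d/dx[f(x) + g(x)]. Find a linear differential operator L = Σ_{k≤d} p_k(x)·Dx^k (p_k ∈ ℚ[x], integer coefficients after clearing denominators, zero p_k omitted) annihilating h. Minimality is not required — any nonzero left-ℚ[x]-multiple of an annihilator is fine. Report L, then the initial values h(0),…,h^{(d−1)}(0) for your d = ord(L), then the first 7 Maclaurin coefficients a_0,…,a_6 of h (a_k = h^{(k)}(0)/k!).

f: a_k = 0, -12, 0, 32, 0, -128/5, 0, …
g: a_k = -3, -6, -6, -4, -2, -4/5, -4/15, …
f+g: L₀ = lclm(L_f,L_g), ord ≤ 2+1.
Differentiate: ansatz ord ≤ ord L₀ ⇒ L.
L = 32 - 16·Dx + 2·Dx^2 - Dx^3  (order 3).
h: a_k = -18, -12, 84, -8, -132, -8/5, 1016/15, …
ICs: h(0) = -18, h′(0) = -12, h′′(0) = 168.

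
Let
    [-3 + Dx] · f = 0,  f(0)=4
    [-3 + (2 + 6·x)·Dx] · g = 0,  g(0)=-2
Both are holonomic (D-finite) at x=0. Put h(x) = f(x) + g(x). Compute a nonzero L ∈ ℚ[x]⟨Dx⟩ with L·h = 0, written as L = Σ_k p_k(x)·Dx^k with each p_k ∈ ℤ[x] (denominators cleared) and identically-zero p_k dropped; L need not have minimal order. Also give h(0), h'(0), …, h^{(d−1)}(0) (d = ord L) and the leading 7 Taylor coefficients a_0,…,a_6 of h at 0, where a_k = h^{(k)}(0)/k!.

f: a_k = 4, 12, 18, 18, 27/2, 81/10, 81/20, …
g: a_k = -2, -3, 9/4, -27/8, 405/64, -1701/128, 15309/512, …
L₀ := lclm(L_f,L_g); ord L₀ ≤ 1+1.
L = (27 + 54·x) + (-15 - 72·x - 108·x^2)·Dx + (2 + 18·x + 36·x^2)·Dx^2  (order 2).
h: a_k = 2, 9, 81/4, 117/8, 1269/64, -3321/640, 86913/2560, …
ICs: h(0) = 2, h′(0) = 9.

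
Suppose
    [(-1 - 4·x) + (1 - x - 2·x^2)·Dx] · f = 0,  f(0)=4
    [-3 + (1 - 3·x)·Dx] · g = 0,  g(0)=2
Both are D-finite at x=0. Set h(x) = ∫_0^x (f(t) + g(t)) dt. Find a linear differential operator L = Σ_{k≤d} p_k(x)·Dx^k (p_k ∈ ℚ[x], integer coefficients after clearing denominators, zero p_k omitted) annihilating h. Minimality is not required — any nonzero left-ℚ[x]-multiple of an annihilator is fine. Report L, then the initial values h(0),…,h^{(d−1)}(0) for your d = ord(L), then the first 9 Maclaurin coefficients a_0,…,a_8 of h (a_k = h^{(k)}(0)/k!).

f: a_k = 4, 4, 12, 20, 44, 84, 172, 340, 684, …
g: a_k = 2, 6, 18, 54, 162, 486, 1458, 4374, 13122, …
Sum ⇒ L₀ = lclm(L_f,L_g) in ℚ(x)⟨Dx⟩.
h=∫₀ˣh₀: take L = L₀·Dx.
L = (-36·x + 36·x^2 - 36·x^3)·Dx + (6 - 6·x - 30·x^2 + 54·x^3 - 72·x^4)·Dx^2 + (-1 + 6·x - 12·x^2 + 8·x^3 + 9·x^4 - 18·x^5)·Dx^3  (order 3).
h: a_k = 0, 6, 5, 10, 37/2, 206/5, 95, 1630/7, 2357/4, …
ICs: h(0) = 0, h′(0) = 6, h′′(0) = 10.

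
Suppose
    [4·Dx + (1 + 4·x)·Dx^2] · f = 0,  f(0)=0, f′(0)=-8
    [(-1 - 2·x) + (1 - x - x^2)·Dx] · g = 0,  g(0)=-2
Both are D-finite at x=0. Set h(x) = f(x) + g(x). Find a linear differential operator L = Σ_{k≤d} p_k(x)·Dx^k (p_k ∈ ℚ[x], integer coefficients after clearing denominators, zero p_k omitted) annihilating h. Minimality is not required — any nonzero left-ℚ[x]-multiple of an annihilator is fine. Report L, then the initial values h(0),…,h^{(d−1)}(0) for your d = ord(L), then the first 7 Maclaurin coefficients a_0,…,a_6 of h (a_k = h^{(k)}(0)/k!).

L = (-100 - 272·x - 392·x^2 - 144·x^3 - 96·x^4)·Dx + (7 - 96·x - 434·x^2 - 540·x^3 - 304·x^4 - 160·x^5)·Dx^2 + (4 + 25·x + 28·x^2 - 46·x^3 - 73·x^4 - 76·x^5 - 32·x^6)·Dx^3  (order 3).
h: a_k = -2, -10, 12, -146/3, 118, -2128/5, 4018/3, …
ICs: h(0) = -2, h′(0) = -10, h′′(0) = 24.

f: a_k = 0, -8, 16, -128/3, 128, -2048/5, 4096/3, …
g: a_k = -2, -2, -4, -6, -10, -16, -26, …
Weyl lclm of L_f,L_g ⇒ L₀ (ord ≤ 3).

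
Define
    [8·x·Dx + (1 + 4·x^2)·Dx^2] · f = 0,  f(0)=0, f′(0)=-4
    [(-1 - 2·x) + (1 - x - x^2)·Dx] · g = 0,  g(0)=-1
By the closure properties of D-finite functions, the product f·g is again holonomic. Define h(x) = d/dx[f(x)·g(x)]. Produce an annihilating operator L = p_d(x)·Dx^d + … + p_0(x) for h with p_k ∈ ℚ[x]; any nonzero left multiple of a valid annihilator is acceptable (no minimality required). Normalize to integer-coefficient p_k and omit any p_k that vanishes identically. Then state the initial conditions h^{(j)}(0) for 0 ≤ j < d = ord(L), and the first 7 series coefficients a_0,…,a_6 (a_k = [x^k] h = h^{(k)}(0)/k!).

L = (-10 + 264·x^2 + 384·x^3 + 576·x^4) + (7 + 22·x + 12·x^2 + 88·x^3 + 384·x^4 + 384·x^5)·Dx + (-1 - 3·x - 11·x^2 + 4·x^3 - 16·x^4 + 64·x^5 + 48·x^6)·Dx^2  (order 2).
h: a_k = 4, 8, 8, 80/3, 332/3, 864/5, 1508/15, …
ICs: h(0) = 4, h′(0) = 8.

f: a_k = 0, -4, 0, 16/3, 0, -64/5, 0, …
g: a_k = -1, -1, -2, -3, -5, -8, -13, …
h₀=f·g: eliminate ⇒ L₀, order ≤ 2·1.
h₀' ⇒ L via d/dx closure of L₀.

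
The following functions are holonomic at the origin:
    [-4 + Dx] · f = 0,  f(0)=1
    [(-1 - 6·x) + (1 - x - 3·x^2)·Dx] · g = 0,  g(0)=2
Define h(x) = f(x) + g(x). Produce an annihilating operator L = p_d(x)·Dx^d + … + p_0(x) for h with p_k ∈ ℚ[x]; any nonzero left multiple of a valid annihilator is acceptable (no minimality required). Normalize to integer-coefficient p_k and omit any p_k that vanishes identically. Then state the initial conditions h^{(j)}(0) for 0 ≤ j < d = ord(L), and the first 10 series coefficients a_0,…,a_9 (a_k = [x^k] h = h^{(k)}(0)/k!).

L = (16 - 8·x + 360·x^2 + 288·x^3) + (8 - 50·x - 134·x^2 + 96·x^3 + 144·x^4)·Dx + (-3 + 13·x + 11·x^2 - 42·x^3 - 36·x^4)·Dx^2  (order 2).
h: a_k = 3, 6, 16, 74/3, 146/3, 1328/15, 8986/45, 137734/315, 320552/315, 6573578/2835, …
ICs: h(0) = 3, h′(0) = 6.

f: a_k = 1, 4, 8, 32/3, 32/3, 128/15, 256/45, 1024/315, 512/315, 2048/2835, …
g: a_k = 2, 2, 8, 14, 38, 80, 194, 434, 1016, 2318, …
h₀=f+g: left-lcm gives L₀, ord ≤ 2.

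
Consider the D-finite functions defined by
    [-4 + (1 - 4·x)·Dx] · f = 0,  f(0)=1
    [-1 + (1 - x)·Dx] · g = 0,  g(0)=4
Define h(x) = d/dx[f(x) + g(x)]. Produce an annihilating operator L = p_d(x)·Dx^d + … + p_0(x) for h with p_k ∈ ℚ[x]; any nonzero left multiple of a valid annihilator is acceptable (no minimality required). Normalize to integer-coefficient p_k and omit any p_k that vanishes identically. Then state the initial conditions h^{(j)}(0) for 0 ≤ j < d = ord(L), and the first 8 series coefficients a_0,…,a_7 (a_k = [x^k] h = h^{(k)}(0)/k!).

f: a_k = 1, 4, 16, 64, 256, 1024, 4096, 16384, …
g: a_k = 4, 4, 4, 4, 4, 4, 4, 4, …
f+g: L₀ = lclm(L_f,L_g), ord ≤ 1+1.
h=h₀': d/dx-closure on L₀ ⇒ L.
L = 24 + (-15 + 24·x)·Dx + (1 - 5·x + 4·x^2)·Dx^2  (order 2).
h: a_k = 8, 40, 204, 1040, 5140, 24600, 114716, 524320, …
ICs: h(0) = 8, h′(0) = 40.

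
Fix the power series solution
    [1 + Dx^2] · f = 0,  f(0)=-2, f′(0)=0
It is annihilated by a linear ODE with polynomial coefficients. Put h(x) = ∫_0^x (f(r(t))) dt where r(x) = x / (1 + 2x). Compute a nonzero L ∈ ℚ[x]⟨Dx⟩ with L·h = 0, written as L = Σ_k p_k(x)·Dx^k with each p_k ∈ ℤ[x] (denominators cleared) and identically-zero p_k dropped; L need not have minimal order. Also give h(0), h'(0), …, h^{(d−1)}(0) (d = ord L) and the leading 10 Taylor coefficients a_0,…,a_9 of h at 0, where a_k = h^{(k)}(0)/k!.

L = Dx + (4 + 24·x + 48·x^2 + 32·x^3)·Dx^2 + (1 + 8·x + 24·x^2 + 32·x^3 + 16·x^4)·Dx^3  (order 3).
h: a_k = 0, -2, 0, 1/3, -1, 143/60, -47/9, 3943/360, -1787/80, 8095583/181440, …
ICs: h(0) = 0, h′(0) = -2, h′′(0) = 0.

f: a_k = -2, 0, 1, 0, -1/12, 0, 1/360, 0, -1/20160, 0, …
Change of var in L_f (x↦r) gives L₀.
Integrate: L := L₀·Dx.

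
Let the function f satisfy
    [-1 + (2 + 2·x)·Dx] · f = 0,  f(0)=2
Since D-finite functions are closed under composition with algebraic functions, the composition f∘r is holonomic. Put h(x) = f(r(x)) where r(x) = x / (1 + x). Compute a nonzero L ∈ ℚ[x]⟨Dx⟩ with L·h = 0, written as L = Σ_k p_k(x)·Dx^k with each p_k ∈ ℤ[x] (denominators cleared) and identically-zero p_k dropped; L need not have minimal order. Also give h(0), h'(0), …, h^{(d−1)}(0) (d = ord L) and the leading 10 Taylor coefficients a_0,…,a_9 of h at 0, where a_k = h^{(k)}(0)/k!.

L = -1 + (2 + 6·x + 4·x^2)·Dx  (order 1).
h: a_k = 2, 1, -5/4, 13/8, -141/64, 399/128, -2353/512, 7205/1024, -182461/16384, 594203/32768, …
ICs: h(0) = 2.

f: a_k = 2, 1, -1/4, 1/8, -5/64, 7/128, -21/512, 33/1024, -429/16384, 715/32768, …
f∘r: x↦r, Dx↦Dx/r' in L_f ⇒ L₀.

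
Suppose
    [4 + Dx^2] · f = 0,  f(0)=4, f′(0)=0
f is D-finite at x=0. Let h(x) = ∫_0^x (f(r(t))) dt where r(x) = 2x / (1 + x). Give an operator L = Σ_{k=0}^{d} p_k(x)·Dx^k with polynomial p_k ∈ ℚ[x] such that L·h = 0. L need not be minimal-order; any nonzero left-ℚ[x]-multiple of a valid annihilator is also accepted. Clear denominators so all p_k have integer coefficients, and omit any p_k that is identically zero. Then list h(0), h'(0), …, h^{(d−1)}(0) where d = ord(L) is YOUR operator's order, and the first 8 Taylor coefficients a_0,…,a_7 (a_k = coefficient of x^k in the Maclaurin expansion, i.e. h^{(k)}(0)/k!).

f: a_k = 4, 0, -8, 0, 8/3, 0, -16/45, 0, …
L₀ from L_f via x↦r, Dx↦r'^{-1}Dx.
h=∫₀ˣh₀: take L = L₀·Dx.
L = 16·Dx + (2 + 6·x + 6·x^2 + 2·x^3)·Dx^2 + (1 + 4·x + 6·x^2 + 4·x^3 + x^4)·Dx^3  (order 3).
h: a_k = 0, 4, 0, -32/3, 16, -32/3, -64/9, 1568/45, …
ICs: h(0) = 0, h′(0) = 4, h′′(0) = 0.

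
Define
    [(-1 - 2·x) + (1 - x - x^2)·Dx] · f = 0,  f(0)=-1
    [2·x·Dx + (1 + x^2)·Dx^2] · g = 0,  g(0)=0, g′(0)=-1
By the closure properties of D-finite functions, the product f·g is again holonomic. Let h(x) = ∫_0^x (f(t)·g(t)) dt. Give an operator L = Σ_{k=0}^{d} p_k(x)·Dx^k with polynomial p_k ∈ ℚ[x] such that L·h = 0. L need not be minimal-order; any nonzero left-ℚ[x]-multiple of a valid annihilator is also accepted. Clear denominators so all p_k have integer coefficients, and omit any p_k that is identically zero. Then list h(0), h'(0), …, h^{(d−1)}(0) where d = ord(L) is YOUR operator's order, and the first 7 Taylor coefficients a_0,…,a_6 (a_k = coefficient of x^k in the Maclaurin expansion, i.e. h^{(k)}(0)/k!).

f: a_k = -1, -1, -2, -3, -5, -8, -13, …
g: a_k = 0, -1, 0, 1/3, 0, -1/5, 0, …
L₀ := L_f ⊗_s L_g (sym. prod.), ord ≤ 2.
∫: right-multiply L₀ by Dx.
L = (2 + 2·x + 6·x^2)·Dx + (2 + 2·x + 4·x^2 + 6·x^3)·Dx^2 + (-1 + x + x^3 + x^4)·Dx^3  (order 3).
h: a_k = 0, 0, 1/2, 1/3, 5/12, 8/15, 34/45, …
ICs: h(0) = 0, h′(0) = 0, h′′(0) = 1.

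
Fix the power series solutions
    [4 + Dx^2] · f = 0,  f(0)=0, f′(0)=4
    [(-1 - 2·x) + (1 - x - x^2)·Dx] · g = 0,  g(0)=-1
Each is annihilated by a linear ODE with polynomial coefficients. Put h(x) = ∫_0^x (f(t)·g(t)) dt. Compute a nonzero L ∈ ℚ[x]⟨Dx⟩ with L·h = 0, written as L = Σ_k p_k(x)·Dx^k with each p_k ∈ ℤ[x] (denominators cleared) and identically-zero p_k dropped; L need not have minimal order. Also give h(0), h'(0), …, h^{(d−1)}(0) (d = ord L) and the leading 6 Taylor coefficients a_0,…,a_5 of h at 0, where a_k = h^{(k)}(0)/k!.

f: a_k = 0, 4, 0, -8/3, 0, 8/15, …
g: a_k = -1, -1, -2, -3, -5, -8, …
f·g: L₀ = L_f ⊗_s L_g, ord ≤ 2·1.
Integrate: L := L₀·Dx.
L = (-2 + 4·x + 4·x^2)·Dx + (2 + 4·x)·Dx^2 + (-1 + x + x^2)·Dx^3  (order 3).
h: a_k = 0, 0, -2, -4/3, -4/3, -28/15, …
ICs: h(0) = 0, h′(0) = 0, h′′(0) = -4.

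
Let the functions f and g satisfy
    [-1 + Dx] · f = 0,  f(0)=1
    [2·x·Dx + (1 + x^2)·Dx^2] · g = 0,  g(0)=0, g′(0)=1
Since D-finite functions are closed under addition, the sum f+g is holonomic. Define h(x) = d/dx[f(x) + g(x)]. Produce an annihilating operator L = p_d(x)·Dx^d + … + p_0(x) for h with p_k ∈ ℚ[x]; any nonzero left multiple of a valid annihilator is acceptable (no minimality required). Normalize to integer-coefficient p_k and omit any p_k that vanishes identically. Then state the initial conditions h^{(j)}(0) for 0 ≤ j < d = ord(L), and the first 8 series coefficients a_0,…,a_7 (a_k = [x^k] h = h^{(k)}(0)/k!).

f: a_k = 1, 1, 1/2, 1/6, 1/24, 1/120, 1/720, 1/5040, …
g: a_k = 0, 1, 0, -1/3, 0, 1/5, 0, -1/7, …
h₀=f+g: left-lcm gives L₀, ord ≤ 3.
h=h₀': d/dx-closure on L₀ ⇒ L.
L = (2 - 4·x - 2·x^2) + (-3 + 3·x + x^2 - x^3)·Dx + (1 + x + x^2 + x^3)·Dx^2  (order 2).
h: a_k = 2, 1, -1/2, 1/6, 25/24, 1/120, -719/720, 1/5040, …
ICs: h(0) = 2, h′(0) = 1.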